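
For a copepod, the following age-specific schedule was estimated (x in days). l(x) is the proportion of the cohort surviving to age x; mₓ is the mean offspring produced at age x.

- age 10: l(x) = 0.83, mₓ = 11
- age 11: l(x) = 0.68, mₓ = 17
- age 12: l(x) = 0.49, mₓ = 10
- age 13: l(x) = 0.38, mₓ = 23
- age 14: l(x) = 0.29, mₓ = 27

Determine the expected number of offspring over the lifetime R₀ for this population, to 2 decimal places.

R₀ = Σ l(x) mₓ:
  age 10: 0.83 × 11 = 9.1300
  age 11: 0.68 × 17 = 11.5600
  age 12: 0.49 × 10 = 4.9000
  age 13: 0.38 × 23 = 8.7400
  age 14: 0.29 × 27 = 7.8300
R₀ = 9.1300 + 11.5600 + 4.9000 + 8.7400 + 7.8300 = 42.1600

42.16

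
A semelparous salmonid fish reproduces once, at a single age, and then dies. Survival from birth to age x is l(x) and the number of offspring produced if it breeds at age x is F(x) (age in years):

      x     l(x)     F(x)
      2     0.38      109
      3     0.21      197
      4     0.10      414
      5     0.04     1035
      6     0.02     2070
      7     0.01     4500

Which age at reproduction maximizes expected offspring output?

Expected offspring if breeding at age x = l(x) × F(x):
  age 2: 0.38 × 109 = 41.420
  age 3: 0.21 × 197 = 41.370
  age 4: 0.10 × 414 = 41.400
  age 5: 0.04 × 1035 = 41.400
  age 6: 0.02 × 2070 = 41.400
  age 7: 0.01 × 4500 = 45.000
Maximum at age 7 (45.000).

7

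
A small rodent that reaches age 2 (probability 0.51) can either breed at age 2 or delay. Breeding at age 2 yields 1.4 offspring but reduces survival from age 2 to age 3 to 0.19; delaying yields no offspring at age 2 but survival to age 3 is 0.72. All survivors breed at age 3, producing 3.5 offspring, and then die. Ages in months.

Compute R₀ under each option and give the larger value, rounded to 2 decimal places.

1.29

breed at age 2: R₀ = 0.51 × (1.4 + 0.19 × 3.5) = 0.51 × 2.0650 = 1.0532
delay to age 3: R₀ = 0.51 × (0.72 × 3.5) = 0.51 × 2.5200 = 1.2852
Higher: delay to age 3 (1.2852).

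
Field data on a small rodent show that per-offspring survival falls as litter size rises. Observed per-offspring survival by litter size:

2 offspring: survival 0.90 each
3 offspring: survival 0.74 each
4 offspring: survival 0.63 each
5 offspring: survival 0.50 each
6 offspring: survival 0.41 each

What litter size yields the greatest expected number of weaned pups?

4

Expected weaned pups = c × s(c):
  c=2: 2 × 0.90 = 1.800
  c=3: 3 × 0.74 = 2.220
  c=4: 4 × 0.63 = 2.520
  c=5: 5 × 0.50 = 2.500
  c=6: 6 × 0.41 = 2.460
Maximum at c = 4 (2.520 weaned pups).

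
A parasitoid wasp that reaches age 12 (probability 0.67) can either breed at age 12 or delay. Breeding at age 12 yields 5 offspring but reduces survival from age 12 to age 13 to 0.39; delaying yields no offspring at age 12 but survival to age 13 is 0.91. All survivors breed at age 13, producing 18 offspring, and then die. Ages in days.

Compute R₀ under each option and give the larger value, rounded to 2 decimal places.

breed at age 12: R₀ = 0.67 × (5 + 0.39 × 18) = 0.67 × 12.0200 = 8.0534
delay to age 13: R₀ = 0.67 × (0.91 × 18) = 0.67 × 16.3800 = 10.9746
Higher: delay to age 13 (10.9746).

10.97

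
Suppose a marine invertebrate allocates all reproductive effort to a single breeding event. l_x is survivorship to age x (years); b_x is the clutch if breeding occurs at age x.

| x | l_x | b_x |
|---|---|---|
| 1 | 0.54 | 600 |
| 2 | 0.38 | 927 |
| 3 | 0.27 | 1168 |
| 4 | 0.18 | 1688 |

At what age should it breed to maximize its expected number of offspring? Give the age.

Expected offspring if breeding at age x = l_x × b_x:
  age 1: 0.54 × 600 = 324.000
  age 2: 0.38 × 927 = 352.260
  age 3: 0.27 × 1168 = 315.360
  age 4: 0.18 × 1688 = 303.840
Maximum at age 2 (352.260).

2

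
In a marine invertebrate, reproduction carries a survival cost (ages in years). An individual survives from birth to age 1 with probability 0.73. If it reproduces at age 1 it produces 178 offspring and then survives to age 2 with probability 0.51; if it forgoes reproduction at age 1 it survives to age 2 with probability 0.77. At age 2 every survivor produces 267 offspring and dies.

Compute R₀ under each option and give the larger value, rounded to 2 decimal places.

229.34

breed at age 1: R₀ = 0.73 × (178 + 0.51 × 267) = 0.73 × 314.1700 = 229.3441
delay to age 2: R₀ = 0.73 × (0.77 × 267) = 0.73 × 205.5900 = 150.0807
Higher: breed at age 1 (229.3441).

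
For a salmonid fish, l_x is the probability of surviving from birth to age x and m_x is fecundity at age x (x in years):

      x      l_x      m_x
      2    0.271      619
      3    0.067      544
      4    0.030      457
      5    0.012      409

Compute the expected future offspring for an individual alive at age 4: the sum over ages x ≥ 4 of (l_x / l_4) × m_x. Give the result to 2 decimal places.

l_4 = 0.030. Conditional survival from age 4 to x is l_x / l_4.
  x=4: (0.030/0.030) × 457 = 457.0000
  x=5: (0.012/0.030) × 409 = 163.6000
Sum = 457.0000 + 163.6000 = 620.6000

620.60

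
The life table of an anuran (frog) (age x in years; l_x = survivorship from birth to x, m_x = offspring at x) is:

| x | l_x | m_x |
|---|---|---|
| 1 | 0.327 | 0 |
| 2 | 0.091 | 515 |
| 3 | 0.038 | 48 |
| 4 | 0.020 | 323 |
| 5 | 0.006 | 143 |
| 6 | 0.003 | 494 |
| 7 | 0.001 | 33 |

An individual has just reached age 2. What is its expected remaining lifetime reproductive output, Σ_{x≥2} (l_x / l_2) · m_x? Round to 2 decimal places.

632.11

l_2 = 0.091. Conditional survival from age 2 to x is l_x / l_2.
  x=2: (0.091/0.091) × 515 = 515.0000
  x=3: (0.038/0.091) × 48 = 20.0440
  x=4: (0.020/0.091) × 323 = 70.9890
  x=5: (0.006/0.091) × 143 = 9.4286
  x=6: (0.003/0.091) × 494 = 16.2857
  x=7: (0.001/0.091) × 33 = 0.3626
Sum = 515.0000 + 20.0440 + 70.9890 + 9.4286 + 16.2857 + 0.3626 = 632.1099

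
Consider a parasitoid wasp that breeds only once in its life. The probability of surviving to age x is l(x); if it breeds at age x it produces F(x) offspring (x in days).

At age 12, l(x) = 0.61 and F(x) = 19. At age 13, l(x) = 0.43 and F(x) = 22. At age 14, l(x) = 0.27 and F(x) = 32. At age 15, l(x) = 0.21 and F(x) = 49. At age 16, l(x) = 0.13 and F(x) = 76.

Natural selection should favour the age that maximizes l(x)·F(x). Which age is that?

12

Expected offspring if breeding at age x = l(x) × F(x):
  age 12: 0.61 × 19 = 11.590
  age 13: 0.43 × 22 = 9.460
  age 14: 0.27 × 32 = 8.640
  age 15: 0.21 × 49 = 10.290
  age 16: 0.13 × 76 = 9.880
Maximum at age 12 (11.590).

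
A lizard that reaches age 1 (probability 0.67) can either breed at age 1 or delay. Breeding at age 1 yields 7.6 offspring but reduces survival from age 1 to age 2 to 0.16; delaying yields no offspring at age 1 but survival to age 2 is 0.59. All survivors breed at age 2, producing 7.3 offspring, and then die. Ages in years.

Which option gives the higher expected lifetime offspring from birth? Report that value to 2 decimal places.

5.87

breed at age 1: R₀ = 0.67 × (7.6 + 0.16 × 7.3) = 0.67 × 8.7680 = 5.8746
delay to age 2: R₀ = 0.67 × (0.59 × 7.3) = 0.67 × 4.3070 = 2.8857
Higher: breed at age 1 (5.8746).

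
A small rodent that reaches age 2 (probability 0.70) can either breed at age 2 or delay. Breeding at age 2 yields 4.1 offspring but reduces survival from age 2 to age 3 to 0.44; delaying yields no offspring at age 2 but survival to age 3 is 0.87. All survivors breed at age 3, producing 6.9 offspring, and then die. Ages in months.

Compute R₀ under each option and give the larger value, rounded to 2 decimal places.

5.00

breed at age 2: R₀ = 0.70 × (4.1 + 0.44 × 6.9) = 0.70 × 7.1360 = 4.9952
delay to age 3: R₀ = 0.70 × (0.87 × 6.9) = 0.70 × 6.0030 = 4.2021
Higher: breed at age 2 (4.9952).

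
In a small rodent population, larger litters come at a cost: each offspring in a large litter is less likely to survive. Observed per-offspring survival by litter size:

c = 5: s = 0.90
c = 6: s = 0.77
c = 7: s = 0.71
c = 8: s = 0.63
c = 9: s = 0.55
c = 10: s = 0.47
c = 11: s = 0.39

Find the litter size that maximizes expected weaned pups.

Expected weaned pups = c × s(c):
  c=5: 5 × 0.90 = 4.500
  c=6: 6 × 0.77 = 4.620
  c=7: 7 × 0.71 = 4.970
  c=8: 8 × 0.63 = 5.040
  c=9: 9 × 0.55 = 4.950
  c=10: 10 × 0.47 = 4.700
  c=11: 11 × 0.39 = 4.290
Maximum at c = 8 (5.040 weaned pups).

8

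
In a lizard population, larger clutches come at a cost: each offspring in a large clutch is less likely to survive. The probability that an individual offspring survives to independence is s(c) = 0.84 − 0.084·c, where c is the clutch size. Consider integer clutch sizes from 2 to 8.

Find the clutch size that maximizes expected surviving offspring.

5

Expected surviving offspring = c × s(c):
  c=2: 2 × 0.672 = 1.344
  c=3: 3 × 0.588 = 1.764
  c=4: 4 × 0.504 = 2.016
  c=5: 5 × 0.420 = 2.100
  c=6: 6 × 0.336 = 2.016
  c=7: 7 × 0.252 = 1.764
  c=8: 8 × 0.168 = 1.344
Maximum at c = 5 (2.100 surviving offspring).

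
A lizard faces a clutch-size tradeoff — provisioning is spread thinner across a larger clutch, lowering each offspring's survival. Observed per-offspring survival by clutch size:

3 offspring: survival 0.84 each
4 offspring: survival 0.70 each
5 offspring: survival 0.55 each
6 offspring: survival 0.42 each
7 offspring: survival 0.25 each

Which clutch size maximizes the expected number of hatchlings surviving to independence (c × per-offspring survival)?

Expected hatchlings surviving to independence = c × s(c):
  c=3: 3 × 0.84 = 2.520
  c=4: 4 × 0.70 = 2.800
  c=5: 5 × 0.55 = 2.750
  c=6: 6 × 0.42 = 2.520
  c=7: 7 × 0.25 = 1.750
Maximum at c = 4 (2.800 hatchlings surviving to independence).

4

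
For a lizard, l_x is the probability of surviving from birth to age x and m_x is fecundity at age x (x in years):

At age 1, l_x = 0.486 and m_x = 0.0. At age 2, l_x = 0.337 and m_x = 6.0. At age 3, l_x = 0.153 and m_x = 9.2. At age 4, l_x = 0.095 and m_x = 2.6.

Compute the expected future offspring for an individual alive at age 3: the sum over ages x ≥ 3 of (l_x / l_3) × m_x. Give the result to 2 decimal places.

l_3 = 0.153. Conditional survival from age 3 to x is l_x / l_3.
  x=3: (0.153/0.153) × 9.2 = 9.2000
  x=4: (0.095/0.153) × 2.6 = 1.6144
Sum = 9.2000 + 1.6144 = 10.8144

10.81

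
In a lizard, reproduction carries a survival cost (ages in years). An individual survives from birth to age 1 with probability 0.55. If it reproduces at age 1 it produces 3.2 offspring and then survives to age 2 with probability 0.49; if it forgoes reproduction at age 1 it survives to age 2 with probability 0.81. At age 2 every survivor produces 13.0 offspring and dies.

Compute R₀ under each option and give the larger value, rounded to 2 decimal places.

5.79

breed at age 1: R₀ = 0.55 × (3.2 + 0.49 × 13.0) = 0.55 × 9.5700 = 5.2635
delay to age 2: R₀ = 0.55 × (0.81 × 13.0) = 0.55 × 10.5300 = 5.7915
Higher: delay to age 2 (5.7915).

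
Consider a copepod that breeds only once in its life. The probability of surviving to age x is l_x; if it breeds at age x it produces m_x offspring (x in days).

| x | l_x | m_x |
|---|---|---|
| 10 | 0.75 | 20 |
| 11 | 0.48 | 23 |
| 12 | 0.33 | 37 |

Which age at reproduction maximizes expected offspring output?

Expected offspring if breeding at age x = l_x × m_x:
  age 10: 0.75 × 20 = 15.000
  age 11: 0.48 × 23 = 11.040
  age 12: 0.33 × 37 = 12.210
Maximum at age 10 (15.000).

10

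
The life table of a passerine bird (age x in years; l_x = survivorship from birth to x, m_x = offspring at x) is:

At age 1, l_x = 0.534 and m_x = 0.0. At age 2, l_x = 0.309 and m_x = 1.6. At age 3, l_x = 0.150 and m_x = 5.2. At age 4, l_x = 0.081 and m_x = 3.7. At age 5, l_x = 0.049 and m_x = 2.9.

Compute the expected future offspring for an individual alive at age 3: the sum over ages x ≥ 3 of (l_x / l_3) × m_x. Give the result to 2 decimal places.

8.15

l_3 = 0.150. Conditional survival from age 3 to x is l_x / l_3.
  x=3: (0.150/0.150) × 5.2 = 5.2000
  x=4: (0.081/0.150) × 3.7 = 1.9980
  x=5: (0.049/0.150) × 2.9 = 0.9473
Sum = 5.2000 + 1.9980 + 0.9473 = 8.1453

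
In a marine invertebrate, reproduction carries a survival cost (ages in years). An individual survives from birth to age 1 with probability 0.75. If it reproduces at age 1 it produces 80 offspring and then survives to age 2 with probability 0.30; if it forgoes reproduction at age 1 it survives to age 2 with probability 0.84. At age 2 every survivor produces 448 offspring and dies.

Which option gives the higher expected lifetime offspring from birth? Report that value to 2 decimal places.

282.24

breed at age 1: R₀ = 0.75 × (80 + 0.30 × 448) = 0.75 × 214.4000 = 160.8000
delay to age 2: R₀ = 0.75 × (0.84 × 448) = 0.75 × 376.3200 = 282.2400
Higher: delay to age 2 (282.2400).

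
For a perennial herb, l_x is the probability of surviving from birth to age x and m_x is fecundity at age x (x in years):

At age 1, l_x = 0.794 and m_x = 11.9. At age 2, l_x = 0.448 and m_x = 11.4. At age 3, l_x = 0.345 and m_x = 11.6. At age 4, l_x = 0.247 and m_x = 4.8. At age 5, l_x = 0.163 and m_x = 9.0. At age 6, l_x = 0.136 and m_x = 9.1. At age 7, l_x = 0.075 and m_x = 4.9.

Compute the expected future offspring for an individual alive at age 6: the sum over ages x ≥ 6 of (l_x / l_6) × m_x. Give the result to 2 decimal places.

11.80

l_6 = 0.136. Conditional survival from age 6 to x is l_x / l_6.
  x=6: (0.136/0.136) × 9.1 = 9.1000
  x=7: (0.075/0.136) × 4.9 = 2.7022
Sum = 9.1000 + 2.7022 = 11.8022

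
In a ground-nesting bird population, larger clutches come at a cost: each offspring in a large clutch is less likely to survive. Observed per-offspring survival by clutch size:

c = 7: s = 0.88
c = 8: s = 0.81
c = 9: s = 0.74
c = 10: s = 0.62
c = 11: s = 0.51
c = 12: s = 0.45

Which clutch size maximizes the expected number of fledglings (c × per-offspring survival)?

9

Expected fledglings = c × s(c):
  c=7: 7 × 0.88 = 6.160
  c=8: 8 × 0.81 = 6.480
  c=9: 9 × 0.74 = 6.660
  c=10: 10 × 0.62 = 6.200
  c=11: 11 × 0.51 = 5.610
  c=12: 12 × 0.45 = 5.400
Maximum at c = 9 (6.660 fledglings).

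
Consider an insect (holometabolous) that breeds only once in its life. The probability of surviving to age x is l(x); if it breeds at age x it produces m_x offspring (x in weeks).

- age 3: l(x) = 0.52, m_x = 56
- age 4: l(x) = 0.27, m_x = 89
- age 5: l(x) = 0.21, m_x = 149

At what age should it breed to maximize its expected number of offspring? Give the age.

5

Expected offspring if breeding at age x = l(x) × m_x:
  age 3: 0.52 × 56 = 29.120
  age 4: 0.27 × 89 = 24.030
  age 5: 0.21 × 149 = 31.290
Maximum at age 5 (31.290).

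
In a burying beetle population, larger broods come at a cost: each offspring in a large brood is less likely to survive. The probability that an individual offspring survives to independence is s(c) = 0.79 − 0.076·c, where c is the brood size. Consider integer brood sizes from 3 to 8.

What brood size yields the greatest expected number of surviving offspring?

Expected surviving offspring = c × s(c):
  c=3: 3 × 0.562 = 1.686
  c=4: 4 × 0.486 = 1.944
  c=5: 5 × 0.410 = 2.050
  c=6: 6 × 0.334 = 2.004
  c=7: 7 × 0.258 = 1.806
  c=8: 8 × 0.182 = 1.456
Maximum at c = 5 (2.050 surviving offspring).

5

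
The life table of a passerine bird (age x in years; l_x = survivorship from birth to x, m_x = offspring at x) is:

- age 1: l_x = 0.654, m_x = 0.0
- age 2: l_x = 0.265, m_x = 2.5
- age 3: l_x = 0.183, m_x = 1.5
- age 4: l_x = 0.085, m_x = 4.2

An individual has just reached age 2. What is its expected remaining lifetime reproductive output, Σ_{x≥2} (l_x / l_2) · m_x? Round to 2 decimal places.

l_2 = 0.265. Conditional survival from age 2 to x is l_x / l_2.
  x=2: (0.265/0.265) × 2.5 = 2.5000
  x=3: (0.183/0.265) × 1.5 = 1.0358
  x=4: (0.085/0.265) × 4.2 = 1.3472
Sum = 2.5000 + 1.0358 + 1.3472 = 4.8830

4.88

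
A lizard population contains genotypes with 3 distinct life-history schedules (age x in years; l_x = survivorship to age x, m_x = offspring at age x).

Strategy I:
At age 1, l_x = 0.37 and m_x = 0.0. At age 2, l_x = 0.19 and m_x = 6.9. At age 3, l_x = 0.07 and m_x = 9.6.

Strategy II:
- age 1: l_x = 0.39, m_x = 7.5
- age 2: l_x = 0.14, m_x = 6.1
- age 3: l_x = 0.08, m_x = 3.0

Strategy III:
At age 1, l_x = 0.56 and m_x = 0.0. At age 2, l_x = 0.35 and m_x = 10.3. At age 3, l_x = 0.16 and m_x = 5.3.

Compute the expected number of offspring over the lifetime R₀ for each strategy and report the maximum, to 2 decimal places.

4.45

Strategy I: R₀ = 0.37×0.0 + 0.19×6.9 + 0.07×9.6 = 1.9830
Strategy II: R₀ = 0.39×7.5 + 0.14×6.1 + 0.08×3.0 = 4.0190
Strategy III: R₀ = 0.56×0.0 + 0.35×10.3 + 0.16×5.3 = 4.4530
Highest R₀: strategy III with 4.4530.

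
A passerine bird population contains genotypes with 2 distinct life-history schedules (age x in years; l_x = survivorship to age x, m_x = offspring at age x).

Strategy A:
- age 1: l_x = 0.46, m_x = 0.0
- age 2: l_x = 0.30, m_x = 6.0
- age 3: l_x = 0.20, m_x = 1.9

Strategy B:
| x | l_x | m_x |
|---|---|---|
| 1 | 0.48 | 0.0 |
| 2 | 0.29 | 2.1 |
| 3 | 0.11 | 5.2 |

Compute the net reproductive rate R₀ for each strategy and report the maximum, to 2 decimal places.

2.18

Strategy A: R₀ = 0.46×0.0 + 0.30×6.0 + 0.20×1.9 = 2.1800
Strategy B: R₀ = 0.48×0.0 + 0.29×2.1 + 0.11×5.2 = 1.1810
Highest R₀: strategy A with 2.1800.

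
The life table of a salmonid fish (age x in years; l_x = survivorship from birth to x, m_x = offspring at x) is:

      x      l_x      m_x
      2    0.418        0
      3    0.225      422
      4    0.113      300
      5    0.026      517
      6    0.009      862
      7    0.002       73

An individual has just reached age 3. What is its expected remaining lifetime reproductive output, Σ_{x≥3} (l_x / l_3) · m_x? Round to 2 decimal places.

667.54

l_3 = 0.225. Conditional survival from age 3 to x is l_x / l_3.
  x=3: (0.225/0.225) × 422 = 422.0000
  x=4: (0.113/0.225) × 300 = 150.6667
  x=5: (0.026/0.225) × 517 = 59.7422
  x=6: (0.009/0.225) × 862 = 34.4800
  x=7: (0.002/0.225) × 73 = 0.6489
Sum = 422.0000 + 150.6667 + 59.7422 + 34.4800 + 0.6489 = 667.5378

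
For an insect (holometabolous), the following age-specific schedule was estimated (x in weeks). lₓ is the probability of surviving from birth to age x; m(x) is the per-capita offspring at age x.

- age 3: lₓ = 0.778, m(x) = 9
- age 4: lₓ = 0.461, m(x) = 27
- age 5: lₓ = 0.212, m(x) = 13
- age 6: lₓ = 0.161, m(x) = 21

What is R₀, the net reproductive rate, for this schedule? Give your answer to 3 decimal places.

R₀ = Σ lₓ m(x):
  age 3: 0.778 × 9 = 7.0020
  age 4: 0.461 × 27 = 12.4470
  age 5: 0.212 × 13 = 2.7560
  age 6: 0.161 × 21 = 3.3810
R₀ = 7.0020 + 12.4470 + 2.7560 + 3.3810 = 25.5860

25.586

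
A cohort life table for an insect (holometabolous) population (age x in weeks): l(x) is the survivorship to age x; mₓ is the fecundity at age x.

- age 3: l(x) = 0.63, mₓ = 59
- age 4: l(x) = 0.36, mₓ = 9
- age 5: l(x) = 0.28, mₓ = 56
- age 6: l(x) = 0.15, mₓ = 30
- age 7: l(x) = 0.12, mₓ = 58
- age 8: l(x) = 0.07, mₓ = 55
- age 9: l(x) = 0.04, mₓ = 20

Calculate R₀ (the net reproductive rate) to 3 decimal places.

72.200

R₀ = Σ l(x) mₓ:
  age 3: 0.63 × 59 = 37.1700
  age 4: 0.36 × 9 = 3.2400
  age 5: 0.28 × 56 = 15.6800
  age 6: 0.15 × 30 = 4.5000
  age 7: 0.12 × 58 = 6.9600
  age 8: 0.07 × 55 = 3.8500
  age 9: 0.04 × 20 = 0.8000
R₀ = 37.1700 + 3.2400 + 15.6800 + 4.5000 + 6.9600 + 3.8500 + 0.8000 = 72.2000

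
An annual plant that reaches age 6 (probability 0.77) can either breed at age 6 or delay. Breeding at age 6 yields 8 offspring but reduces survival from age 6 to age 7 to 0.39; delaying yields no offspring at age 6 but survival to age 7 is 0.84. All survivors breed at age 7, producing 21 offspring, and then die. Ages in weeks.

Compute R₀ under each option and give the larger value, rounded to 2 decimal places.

breed at age 6: R₀ = 0.77 × (8 + 0.39 × 21) = 0.77 × 16.1900 = 12.4663
delay to age 7: R₀ = 0.77 × (0.84 × 21) = 0.77 × 17.6400 = 13.5828
Higher: delay to age 7 (13.5828).

13.58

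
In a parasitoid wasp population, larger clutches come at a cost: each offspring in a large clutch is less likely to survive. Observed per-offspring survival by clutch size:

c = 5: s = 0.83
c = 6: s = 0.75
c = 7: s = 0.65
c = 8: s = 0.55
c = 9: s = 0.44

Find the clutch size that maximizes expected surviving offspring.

7

Expected surviving offspring = c × s(c):
  c=5: 5 × 0.83 = 4.150
  c=6: 6 × 0.75 = 4.500
  c=7: 7 × 0.65 = 4.550
  c=8: 8 × 0.55 = 4.400
  c=9: 9 × 0.44 = 3.960
Maximum at c = 7 (4.550 surviving offspring).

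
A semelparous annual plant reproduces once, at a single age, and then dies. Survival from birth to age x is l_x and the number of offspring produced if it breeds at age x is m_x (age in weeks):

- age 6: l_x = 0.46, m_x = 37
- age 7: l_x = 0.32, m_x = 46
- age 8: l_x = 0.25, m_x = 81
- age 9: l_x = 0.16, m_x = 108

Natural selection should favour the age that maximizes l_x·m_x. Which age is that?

Expected offspring if breeding at age x = l_x × m_x:
  age 6: 0.46 × 37 = 17.020
  age 7: 0.32 × 46 = 14.720
  age 8: 0.25 × 81 = 20.250
  age 9: 0.16 × 108 = 17.280
Maximum at age 8 (20.250).

8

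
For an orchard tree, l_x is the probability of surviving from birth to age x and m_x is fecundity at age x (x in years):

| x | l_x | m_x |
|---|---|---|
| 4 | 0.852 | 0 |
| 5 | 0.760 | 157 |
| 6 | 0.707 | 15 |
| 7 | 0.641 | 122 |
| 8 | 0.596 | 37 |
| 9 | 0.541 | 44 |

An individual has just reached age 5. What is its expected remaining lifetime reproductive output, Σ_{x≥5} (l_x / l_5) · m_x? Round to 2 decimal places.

334.19

l_5 = 0.760. Conditional survival from age 5 to x is l_x / l_5.
  x=5: (0.760/0.760) × 157 = 157.0000
  x=6: (0.707/0.760) × 15 = 13.9539
  x=7: (0.641/0.760) × 122 = 102.8974
  x=8: (0.596/0.760) × 37 = 29.0158
  x=9: (0.541/0.760) × 44 = 31.3211
Sum = 157.0000 + 13.9539 + 102.8974 + 29.0158 + 31.3211 = 334.1882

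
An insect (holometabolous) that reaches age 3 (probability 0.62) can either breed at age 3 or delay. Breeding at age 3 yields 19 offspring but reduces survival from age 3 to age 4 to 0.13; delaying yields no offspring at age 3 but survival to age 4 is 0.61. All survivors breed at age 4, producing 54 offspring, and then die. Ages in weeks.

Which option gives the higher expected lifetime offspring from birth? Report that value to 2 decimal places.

breed at age 3: R₀ = 0.62 × (19 + 0.13 × 54) = 0.62 × 26.0200 = 16.1324
delay to age 4: R₀ = 0.62 × (0.61 × 54) = 0.62 × 32.9400 = 20.4228
Higher: delay to age 4 (20.4228).

20.42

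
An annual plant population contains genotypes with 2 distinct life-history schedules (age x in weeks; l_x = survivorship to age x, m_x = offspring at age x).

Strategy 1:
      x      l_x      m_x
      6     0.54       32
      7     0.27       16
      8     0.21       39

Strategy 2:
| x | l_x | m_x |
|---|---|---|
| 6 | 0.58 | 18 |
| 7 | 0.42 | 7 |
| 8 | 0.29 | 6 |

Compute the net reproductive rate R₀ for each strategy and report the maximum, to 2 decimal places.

29.79

Strategy 1: R₀ = 0.54×32 + 0.27×16 + 0.21×39 = 29.7900
Strategy 2: R₀ = 0.58×18 + 0.42×7 + 0.29×6 = 15.1200
Highest R₀: strategy 1 with 29.7900.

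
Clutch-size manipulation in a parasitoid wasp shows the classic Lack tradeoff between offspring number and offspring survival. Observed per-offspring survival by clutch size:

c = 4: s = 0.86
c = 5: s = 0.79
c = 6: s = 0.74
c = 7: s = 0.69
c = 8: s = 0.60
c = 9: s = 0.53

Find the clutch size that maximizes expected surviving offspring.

7

Expected surviving offspring = c × s(c):
  c=4: 4 × 0.86 = 3.440
  c=5: 5 × 0.79 = 3.950
  c=6: 6 × 0.74 = 4.440
  c=7: 7 × 0.69 = 4.830
  c=8: 8 × 0.60 = 4.800
  c=9: 9 × 0.53 = 4.770
Maximum at c = 7 (4.830 surviving offspring).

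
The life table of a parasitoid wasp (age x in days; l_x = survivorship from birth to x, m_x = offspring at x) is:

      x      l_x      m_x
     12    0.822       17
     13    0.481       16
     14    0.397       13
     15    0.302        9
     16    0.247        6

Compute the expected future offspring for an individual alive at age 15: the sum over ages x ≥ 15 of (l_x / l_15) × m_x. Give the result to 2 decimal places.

l_15 = 0.302. Conditional survival from age 15 to x is l_x / l_15.
  x=15: (0.302/0.302) × 9 = 9.0000
  x=16: (0.247/0.302) × 6 = 4.9073
Sum = 9.0000 + 4.9073 = 13.9073

13.91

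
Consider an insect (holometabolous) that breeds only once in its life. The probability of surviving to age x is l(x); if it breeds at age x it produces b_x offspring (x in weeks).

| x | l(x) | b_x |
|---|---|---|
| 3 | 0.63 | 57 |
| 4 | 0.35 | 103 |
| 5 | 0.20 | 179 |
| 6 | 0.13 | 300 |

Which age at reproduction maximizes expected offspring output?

6

Expected offspring if breeding at age x = l(x) × b_x:
  age 3: 0.63 × 57 = 35.910
  age 4: 0.35 × 103 = 36.050
  age 5: 0.20 × 179 = 35.800
  age 6: 0.13 × 300 = 39.000
Maximum at age 6 (39.000).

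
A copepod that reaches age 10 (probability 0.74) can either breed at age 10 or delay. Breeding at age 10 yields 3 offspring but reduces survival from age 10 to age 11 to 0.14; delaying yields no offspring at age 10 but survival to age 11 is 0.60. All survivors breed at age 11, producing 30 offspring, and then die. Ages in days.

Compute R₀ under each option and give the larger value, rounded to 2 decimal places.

13.32

breed at age 10: R₀ = 0.74 × (3 + 0.14 × 30) = 0.74 × 7.2000 = 5.3280
delay to age 11: R₀ = 0.74 × (0.60 × 30) = 0.74 × 18.0000 = 13.3200
Higher: delay to age 11 (13.3200).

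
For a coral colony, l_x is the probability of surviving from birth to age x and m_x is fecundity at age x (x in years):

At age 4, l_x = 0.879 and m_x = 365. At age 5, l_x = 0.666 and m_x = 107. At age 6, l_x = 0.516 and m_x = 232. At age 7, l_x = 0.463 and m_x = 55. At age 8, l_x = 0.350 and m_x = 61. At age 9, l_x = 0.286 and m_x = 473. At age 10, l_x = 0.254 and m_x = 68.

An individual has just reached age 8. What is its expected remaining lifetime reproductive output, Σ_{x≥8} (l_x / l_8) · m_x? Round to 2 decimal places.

496.86

l_8 = 0.350. Conditional survival from age 8 to x is l_x / l_8.
  x=8: (0.350/0.350) × 61 = 61.0000
  x=9: (0.286/0.350) × 473 = 386.5086
  x=10: (0.254/0.350) × 68 = 49.3486
Sum = 61.0000 + 386.5086 + 49.3486 = 496.8571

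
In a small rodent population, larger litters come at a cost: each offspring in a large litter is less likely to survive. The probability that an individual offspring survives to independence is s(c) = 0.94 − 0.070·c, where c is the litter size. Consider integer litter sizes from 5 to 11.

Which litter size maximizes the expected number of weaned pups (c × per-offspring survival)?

7

Expected weaned pups = c × s(c):
  c=5: 5 × 0.590 = 2.950
  c=6: 6 × 0.520 = 3.120
  c=7: 7 × 0.450 = 3.150
  c=8: 8 × 0.380 = 3.040
  c=9: 9 × 0.310 = 2.790
  c=10: 10 × 0.240 = 2.400
  c=11: 11 × 0.170 = 1.870
Maximum at c = 7 (3.150 weaned pups).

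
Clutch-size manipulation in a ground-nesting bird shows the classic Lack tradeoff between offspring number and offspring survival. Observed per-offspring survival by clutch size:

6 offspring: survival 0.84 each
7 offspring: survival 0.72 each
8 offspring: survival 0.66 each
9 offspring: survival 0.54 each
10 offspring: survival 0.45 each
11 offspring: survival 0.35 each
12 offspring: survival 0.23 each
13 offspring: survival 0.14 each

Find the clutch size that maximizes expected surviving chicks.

8

Expected surviving chicks = c × s(c):
  c=6: 6 × 0.84 = 5.040
  c=7: 7 × 0.72 = 5.040
  c=8: 8 × 0.66 = 5.280
  c=9: 9 × 0.54 = 4.860
  c=10: 10 × 0.45 = 4.500
  c=11: 11 × 0.35 = 3.850
  c=12: 12 × 0.23 = 2.760
  c=13: 13 × 0.14 = 1.820
Maximum at c = 8 (5.280 surviving chicks).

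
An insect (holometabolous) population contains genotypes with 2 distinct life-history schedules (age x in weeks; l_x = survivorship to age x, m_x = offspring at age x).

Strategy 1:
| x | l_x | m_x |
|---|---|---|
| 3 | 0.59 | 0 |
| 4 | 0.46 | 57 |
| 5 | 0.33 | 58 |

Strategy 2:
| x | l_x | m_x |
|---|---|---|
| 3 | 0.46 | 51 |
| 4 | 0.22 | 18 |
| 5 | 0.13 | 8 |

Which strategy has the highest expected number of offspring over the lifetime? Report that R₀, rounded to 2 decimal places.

Strategy 1: R₀ = 0.59×0 + 0.46×57 + 0.33×58 = 45.3600
Strategy 2: R₀ = 0.46×51 + 0.22×18 + 0.13×8 = 28.4600
Highest R₀: strategy 1 with 45.3600.

45.36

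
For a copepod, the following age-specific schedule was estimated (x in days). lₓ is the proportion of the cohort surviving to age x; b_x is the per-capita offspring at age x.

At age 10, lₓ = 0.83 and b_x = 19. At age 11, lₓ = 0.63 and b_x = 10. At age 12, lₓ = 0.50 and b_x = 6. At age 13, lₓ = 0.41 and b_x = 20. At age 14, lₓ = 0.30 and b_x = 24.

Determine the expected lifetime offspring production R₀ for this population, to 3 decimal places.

R₀ = Σ lₓ b_x:
  age 10: 0.83 × 19 = 15.7700
  age 11: 0.63 × 10 = 6.3000
  age 12: 0.50 × 6 = 3.0000
  age 13: 0.41 × 20 = 8.2000
  age 14: 0.30 × 24 = 7.2000
R₀ = 15.7700 + 6.3000 + 3.0000 + 8.2000 + 7.2000 = 40.4700

40.470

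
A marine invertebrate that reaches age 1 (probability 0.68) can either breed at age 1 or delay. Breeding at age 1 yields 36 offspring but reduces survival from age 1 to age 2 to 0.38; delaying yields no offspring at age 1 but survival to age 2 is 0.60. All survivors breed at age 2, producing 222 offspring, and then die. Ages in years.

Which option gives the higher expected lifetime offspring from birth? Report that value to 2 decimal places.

90.58

breed at age 1: R₀ = 0.68 × (36 + 0.38 × 222) = 0.68 × 120.3600 = 81.8448
delay to age 2: R₀ = 0.68 × (0.60 × 222) = 0.68 × 133.2000 = 90.5760
Higher: delay to age 2 (90.5760).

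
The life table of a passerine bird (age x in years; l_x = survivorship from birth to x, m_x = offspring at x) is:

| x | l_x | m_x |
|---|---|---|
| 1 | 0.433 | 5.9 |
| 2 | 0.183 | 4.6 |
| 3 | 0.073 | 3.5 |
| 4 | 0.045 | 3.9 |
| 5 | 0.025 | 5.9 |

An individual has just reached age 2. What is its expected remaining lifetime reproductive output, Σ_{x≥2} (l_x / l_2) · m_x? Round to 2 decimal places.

7.76

l_2 = 0.183. Conditional survival from age 2 to x is l_x / l_2.
  x=2: (0.183/0.183) × 4.6 = 4.6000
  x=3: (0.073/0.183) × 3.5 = 1.3962
  x=4: (0.045/0.183) × 3.9 = 0.9590
  x=5: (0.025/0.183) × 5.9 = 0.8060
Sum = 4.6000 + 1.3962 + 0.9590 + 0.8060 = 7.7612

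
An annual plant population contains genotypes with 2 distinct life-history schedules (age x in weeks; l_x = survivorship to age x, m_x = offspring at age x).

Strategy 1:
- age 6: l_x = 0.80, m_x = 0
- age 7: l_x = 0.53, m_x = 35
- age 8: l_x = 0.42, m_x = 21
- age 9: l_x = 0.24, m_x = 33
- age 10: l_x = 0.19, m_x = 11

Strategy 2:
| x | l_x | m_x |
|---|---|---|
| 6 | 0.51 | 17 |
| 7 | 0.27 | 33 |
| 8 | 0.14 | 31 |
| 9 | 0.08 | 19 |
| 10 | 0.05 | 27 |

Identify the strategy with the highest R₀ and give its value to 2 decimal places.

37.38

Strategy 1: R₀ = 0.80×0 + 0.53×35 + 0.42×21 + 0.24×33 + 0.19×11 = 37.3800
Strategy 2: R₀ = 0.51×17 + 0.27×33 + 0.14×31 + 0.08×19 + 0.05×27 = 24.7900
Highest R₀: strategy 1 with 37.3800.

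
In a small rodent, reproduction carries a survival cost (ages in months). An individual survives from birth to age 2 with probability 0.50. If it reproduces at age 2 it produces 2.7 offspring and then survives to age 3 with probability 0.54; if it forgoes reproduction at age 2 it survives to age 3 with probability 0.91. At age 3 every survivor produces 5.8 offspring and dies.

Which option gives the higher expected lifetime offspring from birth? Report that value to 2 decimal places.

2.92

breed at age 2: R₀ = 0.50 × (2.7 + 0.54 × 5.8) = 0.50 × 5.8320 = 2.9160
delay to age 3: R₀ = 0.50 × (0.91 × 5.8) = 0.50 × 5.2780 = 2.6390
Higher: breed at age 2 (2.9160).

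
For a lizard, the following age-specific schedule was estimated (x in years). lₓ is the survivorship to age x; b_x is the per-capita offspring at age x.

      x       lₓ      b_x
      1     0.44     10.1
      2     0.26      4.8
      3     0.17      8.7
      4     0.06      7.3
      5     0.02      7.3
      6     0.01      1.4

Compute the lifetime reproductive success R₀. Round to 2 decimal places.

R₀ = Σ lₓ b_x:
  age 1: 0.44 × 10.1 = 4.4440
  age 2: 0.26 × 4.8 = 1.2480
  age 3: 0.17 × 8.7 = 1.4790
  age 4: 0.06 × 7.3 = 0.4380
  age 5: 0.02 × 7.3 = 0.1460
  age 6: 0.01 × 1.4 = 0.0140
R₀ = 4.4440 + 1.2480 + 1.4790 + 0.4380 + 0.1460 + 0.0140 = 7.7690

7.77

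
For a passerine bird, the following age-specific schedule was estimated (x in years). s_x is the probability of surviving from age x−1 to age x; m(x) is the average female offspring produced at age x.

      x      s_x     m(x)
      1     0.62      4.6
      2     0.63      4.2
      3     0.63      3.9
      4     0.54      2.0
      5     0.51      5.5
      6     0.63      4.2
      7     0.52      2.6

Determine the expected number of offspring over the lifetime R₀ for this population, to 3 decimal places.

Survivorship from birth: l_x = s_1·s_2·…·s_x.
  l_1 = 0.62000
  l_2 = 0.39060
  l_3 = 0.24608
  l_4 = 0.13288
  l_5 = 0.06777
  l_6 = 0.04270
  l_7 = 0.02220
R₀ = Σ l_x m(x):
  age 1: 0.62000 × 4.6 = 2.8520
  age 2: 0.39060 × 4.2 = 1.6405
  age 3: 0.24608 × 3.9 = 0.9597
  age 4: 0.13288 × 2.0 = 0.2658
  age 5: 0.06777 × 5.5 = 0.3727
  age 6: 0.04270 × 4.2 = 0.1793
  age 7: 0.02220 × 2.6 = 0.0577
R₀ = 2.8520 + 1.6405 + 0.9597 + 0.2658 + 0.3727 + 0.1793 + 0.0577 = 6.3278

6.328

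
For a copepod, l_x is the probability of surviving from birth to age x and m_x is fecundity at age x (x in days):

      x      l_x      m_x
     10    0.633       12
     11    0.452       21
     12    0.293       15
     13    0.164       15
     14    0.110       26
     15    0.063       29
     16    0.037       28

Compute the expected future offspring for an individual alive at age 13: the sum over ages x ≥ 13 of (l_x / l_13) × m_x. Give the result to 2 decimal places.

l_13 = 0.164. Conditional survival from age 13 to x is l_x / l_13.
  x=13: (0.164/0.164) × 15 = 15.0000
  x=14: (0.110/0.164) × 26 = 17.4390
  x=15: (0.063/0.164) × 29 = 11.1402
  x=16: (0.037/0.164) × 28 = 6.3171
Sum = 15.0000 + 17.4390 + 11.1402 + 6.3171 = 49.8963

49.90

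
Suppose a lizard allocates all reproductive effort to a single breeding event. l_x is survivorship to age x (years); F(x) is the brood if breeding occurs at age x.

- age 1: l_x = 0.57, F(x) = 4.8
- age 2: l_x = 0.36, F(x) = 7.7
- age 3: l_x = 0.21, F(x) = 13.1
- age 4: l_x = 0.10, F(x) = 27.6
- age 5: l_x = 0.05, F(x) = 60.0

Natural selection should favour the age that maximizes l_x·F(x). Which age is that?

5

Expected offspring if breeding at age x = l_x × F(x):
  age 1: 0.57 × 4.8 = 2.736
  age 2: 0.36 × 7.7 = 2.772
  age 3: 0.21 × 13.1 = 2.751
  age 4: 0.10 × 27.6 = 2.760
  age 5: 0.05 × 60.0 = 3.000
Maximum at age 5 (3.000).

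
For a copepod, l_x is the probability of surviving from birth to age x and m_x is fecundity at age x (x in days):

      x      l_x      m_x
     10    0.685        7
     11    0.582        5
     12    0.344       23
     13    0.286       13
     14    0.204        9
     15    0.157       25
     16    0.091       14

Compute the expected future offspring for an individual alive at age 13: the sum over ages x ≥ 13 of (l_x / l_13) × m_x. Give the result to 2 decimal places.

l_13 = 0.286. Conditional survival from age 13 to x is l_x / l_13.
  x=13: (0.286/0.286) × 13 = 13.0000
  x=14: (0.204/0.286) × 9 = 6.4196
  x=15: (0.157/0.286) × 25 = 13.7238
  x=16: (0.091/0.286) × 14 = 4.4545
Sum = 13.0000 + 6.4196 + 13.7238 + 4.4545 = 37.5979

37.60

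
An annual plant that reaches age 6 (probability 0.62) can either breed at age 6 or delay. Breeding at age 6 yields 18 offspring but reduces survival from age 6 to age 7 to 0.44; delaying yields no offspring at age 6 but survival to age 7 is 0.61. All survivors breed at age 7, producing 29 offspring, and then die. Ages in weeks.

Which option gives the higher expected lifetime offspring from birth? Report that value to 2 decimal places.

breed at age 6: R₀ = 0.62 × (18 + 0.44 × 29) = 0.62 × 30.7600 = 19.0712
delay to age 7: R₀ = 0.62 × (0.61 × 29) = 0.62 × 17.6900 = 10.9678
Higher: breed at age 6 (19.0712).

19.07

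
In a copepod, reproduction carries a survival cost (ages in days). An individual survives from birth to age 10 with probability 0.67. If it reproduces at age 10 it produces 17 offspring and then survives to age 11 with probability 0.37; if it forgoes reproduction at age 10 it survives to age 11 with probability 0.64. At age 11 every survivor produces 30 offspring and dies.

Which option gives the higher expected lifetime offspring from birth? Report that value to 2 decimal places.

18.83

breed at age 10: R₀ = 0.67 × (17 + 0.37 × 30) = 0.67 × 28.1000 = 18.8270
delay to age 11: R₀ = 0.67 × (0.64 × 30) = 0.67 × 19.2000 = 12.8640
Higher: breed at age 10 (18.8270).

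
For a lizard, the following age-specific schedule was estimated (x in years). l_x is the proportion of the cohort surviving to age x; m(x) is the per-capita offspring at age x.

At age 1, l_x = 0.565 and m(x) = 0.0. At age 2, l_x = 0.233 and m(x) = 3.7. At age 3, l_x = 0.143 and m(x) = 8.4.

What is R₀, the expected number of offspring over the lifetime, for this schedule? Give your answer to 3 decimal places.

R₀ = Σ l_x m(x):
  age 1: 0.565 × 0.0 = 0.0000
  age 2: 0.233 × 3.7 = 0.8621
  age 3: 0.143 × 8.4 = 1.2012
R₀ = 0.0000 + 0.8621 + 1.2012 = 2.0633

2.063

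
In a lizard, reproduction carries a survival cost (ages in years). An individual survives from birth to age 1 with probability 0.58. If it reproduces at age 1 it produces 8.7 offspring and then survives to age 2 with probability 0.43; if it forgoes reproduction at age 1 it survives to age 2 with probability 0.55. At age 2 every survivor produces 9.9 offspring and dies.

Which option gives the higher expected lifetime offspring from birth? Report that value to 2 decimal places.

7.52

breed at age 1: R₀ = 0.58 × (8.7 + 0.43 × 9.9) = 0.58 × 12.9570 = 7.5151
delay to age 2: R₀ = 0.58 × (0.55 × 9.9) = 0.58 × 5.4450 = 3.1581
Higher: breed at age 1 (7.5151).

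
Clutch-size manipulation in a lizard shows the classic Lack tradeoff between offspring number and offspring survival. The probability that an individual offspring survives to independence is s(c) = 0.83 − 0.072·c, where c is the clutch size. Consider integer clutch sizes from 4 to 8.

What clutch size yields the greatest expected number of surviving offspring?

6

Expected surviving offspring = c × s(c):
  c=4: 4 × 0.542 = 2.168
  c=5: 5 × 0.470 = 2.350
  c=6: 6 × 0.398 = 2.388
  c=7: 7 × 0.326 = 2.282
  c=8: 8 × 0.254 = 2.032
Maximum at c = 6 (2.388 surviving offspring).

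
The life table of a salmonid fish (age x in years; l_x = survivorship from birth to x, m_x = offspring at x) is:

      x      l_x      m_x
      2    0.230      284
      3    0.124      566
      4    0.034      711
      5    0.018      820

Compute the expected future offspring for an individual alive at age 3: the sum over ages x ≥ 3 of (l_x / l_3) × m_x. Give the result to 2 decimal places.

l_3 = 0.124. Conditional survival from age 3 to x is l_x / l_3.
  x=3: (0.124/0.124) × 566 = 566.0000
  x=4: (0.034/0.124) × 711 = 194.9516
  x=5: (0.018/0.124) × 820 = 119.0323
Sum = 566.0000 + 194.9516 + 119.0323 = 879.9839

879.98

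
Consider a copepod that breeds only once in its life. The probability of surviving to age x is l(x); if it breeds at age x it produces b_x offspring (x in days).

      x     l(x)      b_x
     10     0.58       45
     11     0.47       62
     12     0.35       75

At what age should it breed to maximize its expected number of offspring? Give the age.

Expected offspring if breeding at age x = l(x) × b_x:
  age 10: 0.58 × 45 = 26.100
  age 11: 0.47 × 62 = 29.140
  age 12: 0.35 × 75 = 26.250
Maximum at age 11 (29.140).

11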